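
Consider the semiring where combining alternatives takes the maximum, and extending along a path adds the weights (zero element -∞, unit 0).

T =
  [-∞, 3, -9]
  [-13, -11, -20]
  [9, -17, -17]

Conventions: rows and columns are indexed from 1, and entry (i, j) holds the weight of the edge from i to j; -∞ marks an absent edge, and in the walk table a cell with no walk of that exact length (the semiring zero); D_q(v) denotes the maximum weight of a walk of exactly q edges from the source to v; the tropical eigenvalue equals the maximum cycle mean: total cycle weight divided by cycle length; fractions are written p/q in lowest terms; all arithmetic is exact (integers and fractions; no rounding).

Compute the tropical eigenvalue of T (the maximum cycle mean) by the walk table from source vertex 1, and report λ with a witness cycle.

q=0: [0, -∞, -∞]
q=1: [-∞, 3, -9]
q=2: [0, -8, -17]
q=3: [-8, 3, -9]
Optimal cycle mean attained by: cycle 1->3->1, total (-9) + 9, length 2.
Answer: λ = 0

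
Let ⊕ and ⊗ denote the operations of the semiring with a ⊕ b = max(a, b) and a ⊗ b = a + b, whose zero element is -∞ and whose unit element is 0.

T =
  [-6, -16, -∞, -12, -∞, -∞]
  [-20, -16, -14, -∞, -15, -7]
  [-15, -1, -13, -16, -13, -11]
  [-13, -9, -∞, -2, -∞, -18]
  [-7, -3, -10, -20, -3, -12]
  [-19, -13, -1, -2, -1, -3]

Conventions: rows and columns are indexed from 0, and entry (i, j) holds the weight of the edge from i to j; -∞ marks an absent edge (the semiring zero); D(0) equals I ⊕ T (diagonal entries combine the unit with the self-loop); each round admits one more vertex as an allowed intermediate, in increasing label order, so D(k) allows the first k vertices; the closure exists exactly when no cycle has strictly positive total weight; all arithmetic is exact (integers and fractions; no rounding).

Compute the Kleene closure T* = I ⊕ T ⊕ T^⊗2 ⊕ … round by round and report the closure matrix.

D(0):
  [0, -16, -∞, -12, -∞, -∞]
  [-20, 0, -14, -∞, -15, -7]
  [-15, -1, 0, -16, -13, -11]
  [-13, -9, -∞, 0, -∞, -18]
  [-7, -3, -10, -20, 0, -12]
  [-19, -13, -1, -2, -1, 0]
D(1):
  [0, -16, -∞, -12, -∞, -∞]
  [-20, 0, -14, -32, -15, -7]
  [-15, -1, 0, -16, -13, -11]
  [-13, -9, -∞, 0, -∞, -18]
  [-7, -3, -10, -19, 0, -12]
  [-19, -13, -1, -2, -1, 0]
D(2):
  [0, -16, -30, -12, -31, -23]
  [-20, 0, -14, -32, -15, -7]
  [-15, -1, 0, -16, -13, -8]
  [-13, -9, -23, 0, -24, -16]
  [-7, -3, -10, -19, 0, -10]
  [-19, -13, -1, -2, -1, 0]
D(3):
  [0, -16, -30, -12, -31, -23]
  [-20, 0, -14, -30, -15, -7]
  [-15, -1, 0, -16, -13, -8]
  [-13, -9, -23, 0, -24, -16]
  [-7, -3, -10, -19, 0, -10]
  [-16, -2, -1, -2, -1, 0]
D(4):
  [0, -16, -30, -12, -31, -23]
  [-20, 0, -14, -30, -15, -7]
  [-15, -1, 0, -16, -13, -8]
  [-13, -9, -23, 0, -24, -16]
  [-7, -3, -10, -19, 0, -10]
  [-15, -2, -1, -2, -1, 0]
D(5):
  [0, -16, -30, -12, -31, -23]
  [-20, 0, -14, -30, -15, -7]
  [-15, -1, 0, -16, -13, -8]
  [-13, -9, -23, 0, -24, -16]
  [-7, -3, -10, -19, 0, -10]
  [-8, -2, -1, -2, -1, 0]
D(6):
  [0, -16, -24, -12, -24, -23]
  [-15, 0, -8, -9, -8, -7]
  [-15, -1, 0, -10, -9, -8]
  [-13, -9, -17, 0, -17, -16]
  [-7, -3, -10, -12, 0, -10]
  [-8, -2, -1, -2, -1, 0]
Answer: T* = [[0, -16, -24, -12, -24, -23], [-15, 0, -8, -9, -8, -7], [-15, -1, 0, -10, -9, -8], [-13, -9, -17, 0, -17, -16], [-7, -3, -10, -12, 0, -10], [-8, -2, -1, -2, -1, 0]]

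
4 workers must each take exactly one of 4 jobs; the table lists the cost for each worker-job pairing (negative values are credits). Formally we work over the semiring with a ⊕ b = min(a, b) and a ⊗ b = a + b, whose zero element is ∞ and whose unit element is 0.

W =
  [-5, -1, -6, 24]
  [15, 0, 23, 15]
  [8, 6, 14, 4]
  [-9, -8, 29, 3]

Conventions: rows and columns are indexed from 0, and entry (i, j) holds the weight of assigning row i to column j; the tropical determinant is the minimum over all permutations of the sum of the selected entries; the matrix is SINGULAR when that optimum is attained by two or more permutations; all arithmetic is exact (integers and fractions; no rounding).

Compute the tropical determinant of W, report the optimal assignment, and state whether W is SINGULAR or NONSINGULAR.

σ = (0, 1, 2, 3): (-5) + 0 + 14 + 3 = 12
σ = (0, 1, 3, 2): (-5) + 0 + 4 + 29 = 28
σ = (0, 2, 1, 3): (-5) + 23 + 6 + 3 = 27
σ = (0, 2, 3, 1): (-5) + 23 + 4 + (-8) = 14
σ = (0, 3, 1, 2): (-5) + 15 + 6 + 29 = 45
σ = (0, 3, 2, 1): (-5) + 15 + 14 + (-8) = 16
σ = (1, 0, 2, 3): (-1) + 15 + 14 + 3 = 31
σ = (1, 0, 3, 2): (-1) + 15 + 4 + 29 = 47
σ = (1, 2, 0, 3): (-1) + 23 + 8 + 3 = 33
σ = (1, 2, 3, 0): (-1) + 23 + 4 + (-9) = 17
σ = (1, 3, 0, 2): (-1) + 15 + 8 + 29 = 51
σ = (1, 3, 2, 0): (-1) + 15 + 14 + (-9) = 19
σ = (2, 0, 1, 3): (-6) + 15 + 6 + 3 = 18
σ = (2, 0, 3, 1): (-6) + 15 + 4 + (-8) = 5
σ = (2, 1, 0, 3): (-6) + 0 + 8 + 3 = 5
σ = (2, 1, 3, 0): (-6) + 0 + 4 + (-9) = -11
σ = (2, 3, 0, 1): (-6) + 15 + 8 + (-8) = 9
σ = (2, 3, 1, 0): (-6) + 15 + 6 + (-9) = 6
σ = (3, 0, 1, 2): 24 + 15 + 6 + 29 = 74
σ = (3, 0, 2, 1): 24 + 15 + 14 + (-8) = 45
σ = (3, 1, 0, 2): 24 + 0 + 8 + 29 = 61
σ = (3, 1, 2, 0): 24 + 0 + 14 + (-9) = 29
σ = (3, 2, 0, 1): 24 + 23 + 8 + (-8) = 47
σ = (3, 2, 1, 0): 24 + 23 + 6 + (-9) = 44
Optimal value attained by: σ = (2, 1, 3, 0).
Answer: det⊕(W) = -11; verdict: NONSINGULAR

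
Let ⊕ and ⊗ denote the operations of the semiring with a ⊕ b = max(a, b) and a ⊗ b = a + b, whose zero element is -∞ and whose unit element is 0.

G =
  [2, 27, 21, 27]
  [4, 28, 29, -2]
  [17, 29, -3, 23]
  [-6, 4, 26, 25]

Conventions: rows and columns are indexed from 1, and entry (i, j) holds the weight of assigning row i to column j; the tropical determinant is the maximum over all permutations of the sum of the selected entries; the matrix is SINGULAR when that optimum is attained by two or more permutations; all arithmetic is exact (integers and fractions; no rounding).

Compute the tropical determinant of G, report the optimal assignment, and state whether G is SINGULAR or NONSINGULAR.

σ = (1, 2, 3, 4): 2 + 28 + (-3) + 25 = 52
σ = (1, 2, 4, 3): 2 + 28 + 23 + 26 = 79
σ = (1, 3, 2, 4): 2 + 29 + 29 + 25 = 85
σ = (1, 3, 4, 2): 2 + 29 + 23 + 4 = 58
σ = (1, 4, 2, 3): 2 + (-2) + 29 + 26 = 55
σ = (1, 4, 3, 2): 2 + (-2) + (-3) + 4 = 1
σ = (2, 1, 3, 4): 27 + 4 + (-3) + 25 = 53
σ = (2, 1, 4, 3): 27 + 4 + 23 + 26 = 80
σ = (2, 3, 1, 4): 27 + 29 + 17 + 25 = 98
σ = (2, 3, 4, 1): 27 + 29 + 23 + (-6) = 73
σ = (2, 4, 1, 3): 27 + (-2) + 17 + 26 = 68
σ = (2, 4, 3, 1): 27 + (-2) + (-3) + (-6) = 16
σ = (3, 1, 2, 4): 21 + 4 + 29 + 25 = 79
σ = (3, 1, 4, 2): 21 + 4 + 23 + 4 = 52
σ = (3, 2, 1, 4): 21 + 28 + 17 + 25 = 91
σ = (3, 2, 4, 1): 21 + 28 + 23 + (-6) = 66
σ = (3, 4, 1, 2): 21 + (-2) + 17 + 4 = 40
σ = (3, 4, 2, 1): 21 + (-2) + 29 + (-6) = 42
σ = (4, 1, 2, 3): 27 + 4 + 29 + 26 = 86
σ = (4, 1, 3, 2): 27 + 4 + (-3) + 4 = 32
σ = (4, 2, 1, 3): 27 + 28 + 17 + 26 = 98
σ = (4, 2, 3, 1): 27 + 28 + (-3) + (-6) = 46
σ = (4, 3, 1, 2): 27 + 29 + 17 + 4 = 77
σ = (4, 3, 2, 1): 27 + 29 + 29 + (-6) = 79
Optimal value attained by: σ = (2, 3, 1, 4).
Answer: det⊕(G) = 98; verdict: SINGULAR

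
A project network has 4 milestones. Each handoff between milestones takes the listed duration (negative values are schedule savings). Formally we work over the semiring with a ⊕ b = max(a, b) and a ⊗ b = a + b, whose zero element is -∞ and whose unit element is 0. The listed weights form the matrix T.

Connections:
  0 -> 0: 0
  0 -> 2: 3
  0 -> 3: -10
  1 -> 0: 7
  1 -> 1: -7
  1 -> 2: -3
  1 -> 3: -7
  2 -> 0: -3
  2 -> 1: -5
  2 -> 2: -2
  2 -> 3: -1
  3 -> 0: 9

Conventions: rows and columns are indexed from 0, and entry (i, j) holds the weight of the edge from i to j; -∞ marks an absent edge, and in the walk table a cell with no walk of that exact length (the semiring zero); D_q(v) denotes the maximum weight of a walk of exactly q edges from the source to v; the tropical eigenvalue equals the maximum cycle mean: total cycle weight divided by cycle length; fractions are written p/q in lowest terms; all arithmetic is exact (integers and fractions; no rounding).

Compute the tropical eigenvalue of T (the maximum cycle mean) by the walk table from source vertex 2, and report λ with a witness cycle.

q=0: [-∞, -∞, 0, -∞]
q=1: [-3, -5, -2, -1]
q=2: [8, -7, 0, -3]
q=3: [8, -5, 11, -1]
q=4: [8, 6, 11, 10]
Optimal cycle mean attained by: cycle 0->2->3->0, total 3 + (-1) + 9, length 3.
Answer: λ = 11/3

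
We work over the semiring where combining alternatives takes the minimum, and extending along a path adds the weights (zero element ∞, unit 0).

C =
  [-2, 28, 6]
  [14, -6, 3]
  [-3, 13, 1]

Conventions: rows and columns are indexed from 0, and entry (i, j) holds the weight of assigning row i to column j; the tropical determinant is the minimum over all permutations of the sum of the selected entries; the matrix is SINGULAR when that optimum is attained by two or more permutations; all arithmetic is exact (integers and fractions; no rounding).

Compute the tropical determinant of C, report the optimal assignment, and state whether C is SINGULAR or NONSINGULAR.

σ = (0, 1, 2): (-2) + (-6) + 1 = -7
σ = (0, 2, 1): (-2) + 3 + 13 = 14
σ = (1, 0, 2): 28 + 14 + 1 = 43
σ = (1, 2, 0): 28 + 3 + (-3) = 28
σ = (2, 0, 1): 6 + 14 + 13 = 33
σ = (2, 1, 0): 6 + (-6) + (-3) = -3
Optimal value attained by: σ = (0, 1, 2).
Answer: det⊕(C) = -7; verdict: NONSINGULAR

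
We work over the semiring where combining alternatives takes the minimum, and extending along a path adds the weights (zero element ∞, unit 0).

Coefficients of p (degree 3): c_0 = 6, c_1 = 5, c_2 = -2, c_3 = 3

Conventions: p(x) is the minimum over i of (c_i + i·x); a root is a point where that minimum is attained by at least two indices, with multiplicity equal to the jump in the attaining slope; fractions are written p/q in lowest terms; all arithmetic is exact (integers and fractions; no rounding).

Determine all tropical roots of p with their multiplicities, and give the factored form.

hull edge (i=0, c=6) to (i=2, c=-2): slope -4, span 2
hull edge (i=2, c=-2) to (i=3, c=3): slope 5, span 1
Factored form: p(x) = 3 ⊗ (x ⊕ (-5)) ⊗ (x ⊕ 4) ⊗ (x ⊕ 4)
Answer: roots = -5 (mult 1), 4 (mult 2)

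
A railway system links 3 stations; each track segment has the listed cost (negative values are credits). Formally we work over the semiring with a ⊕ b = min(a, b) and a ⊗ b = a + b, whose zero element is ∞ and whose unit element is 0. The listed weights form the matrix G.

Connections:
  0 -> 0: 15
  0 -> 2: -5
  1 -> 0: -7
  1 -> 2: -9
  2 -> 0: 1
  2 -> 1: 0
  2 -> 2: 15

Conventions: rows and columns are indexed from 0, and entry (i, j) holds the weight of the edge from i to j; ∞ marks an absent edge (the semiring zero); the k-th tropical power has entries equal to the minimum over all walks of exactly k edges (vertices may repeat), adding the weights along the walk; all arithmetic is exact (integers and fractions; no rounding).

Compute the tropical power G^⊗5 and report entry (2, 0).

G^⊗2:
  [-4, -5, 10]
  [-8, -9, -12]
  [-7, 15, -9]
G^⊗3:
  [-12, 10, -14]
  [-16, -12, -18]
  [-8, -9, -12]
G^⊗4:
  [-13, -14, -17]
  [-19, -18, -21]
  [-16, -12, -18]
G^⊗5:
  [-21, -17, -23]
  [-25, -21, -27]
  [-19, -18, -21]
Key observation: the optimum is the walk 2->1->0->2->1->0, with weight 0 + (-7) + (-5) + 0 + (-7) = -19.
Optimal value attained by: walk 2->1->0->2->1->0.
Answer: (G^⊗5)[2][0] = -19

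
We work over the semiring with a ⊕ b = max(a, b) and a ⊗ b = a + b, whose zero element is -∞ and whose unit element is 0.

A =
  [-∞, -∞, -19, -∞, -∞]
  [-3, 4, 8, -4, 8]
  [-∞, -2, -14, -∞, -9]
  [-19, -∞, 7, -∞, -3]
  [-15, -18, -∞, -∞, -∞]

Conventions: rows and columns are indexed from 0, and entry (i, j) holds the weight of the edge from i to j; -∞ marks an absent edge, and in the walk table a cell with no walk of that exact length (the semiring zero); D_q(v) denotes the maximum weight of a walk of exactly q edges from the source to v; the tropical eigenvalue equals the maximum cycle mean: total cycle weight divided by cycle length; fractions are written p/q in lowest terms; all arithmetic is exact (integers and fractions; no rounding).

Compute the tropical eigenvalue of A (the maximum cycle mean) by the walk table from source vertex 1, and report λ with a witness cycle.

q=0: [-∞, 0, -∞, -∞, -∞]
q=1: [-3, 4, 8, -4, 8]
q=2: [1, 8, 12, 0, 12]
q=3: [5, 12, 16, 4, 16]
q=4: [9, 16, 20, 8, 20]
q=5: [13, 20, 24, 12, 24]
Optimal cycle mean attained by: cycle 1->1, total 4, length 1.
Answer: λ = 4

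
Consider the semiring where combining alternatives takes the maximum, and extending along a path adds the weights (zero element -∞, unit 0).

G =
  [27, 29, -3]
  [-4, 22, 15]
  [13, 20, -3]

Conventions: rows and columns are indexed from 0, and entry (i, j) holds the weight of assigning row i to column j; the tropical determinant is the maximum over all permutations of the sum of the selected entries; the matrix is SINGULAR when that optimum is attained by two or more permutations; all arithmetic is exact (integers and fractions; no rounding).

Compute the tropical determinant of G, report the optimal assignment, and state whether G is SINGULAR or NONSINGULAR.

σ = (0, 1, 2): 27 + 22 + (-3) = 46
σ = (0, 2, 1): 27 + 15 + 20 = 62
σ = (1, 0, 2): 29 + (-4) + (-3) = 22
σ = (1, 2, 0): 29 + 15 + 13 = 57
σ = (2, 0, 1): (-3) + (-4) + 20 = 13
σ = (2, 1, 0): (-3) + 22 + 13 = 32
Optimal value attained by: σ = (0, 2, 1).
Answer: det⊕(G) = 62; verdict: NONSINGULAR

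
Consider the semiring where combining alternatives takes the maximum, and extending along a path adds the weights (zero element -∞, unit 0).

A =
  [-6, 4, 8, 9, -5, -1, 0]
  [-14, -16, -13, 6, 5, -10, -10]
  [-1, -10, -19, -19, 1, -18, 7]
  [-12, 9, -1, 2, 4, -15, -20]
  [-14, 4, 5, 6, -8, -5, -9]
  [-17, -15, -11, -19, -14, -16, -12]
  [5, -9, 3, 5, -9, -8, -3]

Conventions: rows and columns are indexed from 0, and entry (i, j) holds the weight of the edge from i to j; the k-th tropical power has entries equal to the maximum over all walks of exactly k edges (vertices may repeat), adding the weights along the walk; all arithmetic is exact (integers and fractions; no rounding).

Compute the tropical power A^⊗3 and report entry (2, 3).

A^⊗2:
  [7, 18, 8, 11, 13, -6, 15]
  [-5, 15, 10, 11, 10, 0, -4]
  [12, 5, 10, 12, -2, -1, 4]
  [-2, 11, 9, 15, 14, -1, 6]
  [4, 15, 5, 10, 10, -6, 12]
  [-7, -10, -9, -7, -10, -18, -4]
  [2, 14, 13, 14, 9, 4, 10]
A^⊗3:
  [20, 20, 18, 24, 23, 8, 15]
  [9, 20, 15, 21, 20, 5, 17]
  [9, 21, 20, 21, 16, 11, 17]
  [11, 24, 19, 20, 19, 9, 16]
  [17, 19, 15, 21, 20, 5, 12]
  [1, 2, 1, 2, -3, -8, -2]
  [15, 23, 14, 20, 19, 4, 20]
Key observation: the optimum is the walk 2->6->0->3, with weight 7 + 5 + 9 = 21.
Optimal value attained by: walk 2->6->0->3.
Answer: (A^⊗3)[2][3] = 21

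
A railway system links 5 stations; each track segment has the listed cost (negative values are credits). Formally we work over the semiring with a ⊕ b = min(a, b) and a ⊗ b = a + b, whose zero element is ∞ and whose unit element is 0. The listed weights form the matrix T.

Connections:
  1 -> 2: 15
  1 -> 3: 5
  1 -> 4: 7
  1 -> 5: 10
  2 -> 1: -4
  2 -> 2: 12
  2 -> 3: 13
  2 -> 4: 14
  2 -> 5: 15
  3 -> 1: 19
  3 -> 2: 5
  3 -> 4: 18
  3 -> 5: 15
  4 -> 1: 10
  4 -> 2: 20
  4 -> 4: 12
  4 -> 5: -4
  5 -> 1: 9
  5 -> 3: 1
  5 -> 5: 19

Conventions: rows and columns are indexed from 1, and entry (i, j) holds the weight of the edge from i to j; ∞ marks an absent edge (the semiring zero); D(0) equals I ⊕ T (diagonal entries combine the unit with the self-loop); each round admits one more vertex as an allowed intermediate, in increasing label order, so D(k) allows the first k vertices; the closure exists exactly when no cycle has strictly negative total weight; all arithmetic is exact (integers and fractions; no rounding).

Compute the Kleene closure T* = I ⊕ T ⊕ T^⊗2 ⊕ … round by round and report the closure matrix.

D(0):
  [0, 15, 5, 7, 10]
  [-4, 0, 13, 14, 15]
  [19, 5, 0, 18, 15]
  [10, 20, ∞, 0, -4]
  [9, ∞, 1, ∞, 0]
D(1):
  [0, 15, 5, 7, 10]
  [-4, 0, 1, 3, 6]
  [19, 5, 0, 18, 15]
  [10, 20, 15, 0, -4]
  [9, 24, 1, 16, 0]
D(2):
  [0, 15, 5, 7, 10]
  [-4, 0, 1, 3, 6]
  [1, 5, 0, 8, 11]
  [10, 20, 15, 0, -4]
  [9, 24, 1, 16, 0]
D(3):
  [0, 10, 5, 7, 10]
  [-4, 0, 1, 3, 6]
  [1, 5, 0, 8, 11]
  [10, 20, 15, 0, -4]
  [2, 6, 1, 9, 0]
D(4):
  [0, 10, 5, 7, 3]
  [-4, 0, 1, 3, -1]
  [1, 5, 0, 8, 4]
  [10, 20, 15, 0, -4]
  [2, 6, 1, 9, 0]
D(5):
  [0, 9, 4, 7, 3]
  [-4, 0, 0, 3, -1]
  [1, 5, 0, 8, 4]
  [-2, 2, -3, 0, -4]
  [2, 6, 1, 9, 0]
Answer: T* = [[0, 9, 4, 7, 3], [-4, 0, 0, 3, -1], [1, 5, 0, 8, 4], [-2, 2, -3, 0, -4], [2, 6, 1, 9, 0]]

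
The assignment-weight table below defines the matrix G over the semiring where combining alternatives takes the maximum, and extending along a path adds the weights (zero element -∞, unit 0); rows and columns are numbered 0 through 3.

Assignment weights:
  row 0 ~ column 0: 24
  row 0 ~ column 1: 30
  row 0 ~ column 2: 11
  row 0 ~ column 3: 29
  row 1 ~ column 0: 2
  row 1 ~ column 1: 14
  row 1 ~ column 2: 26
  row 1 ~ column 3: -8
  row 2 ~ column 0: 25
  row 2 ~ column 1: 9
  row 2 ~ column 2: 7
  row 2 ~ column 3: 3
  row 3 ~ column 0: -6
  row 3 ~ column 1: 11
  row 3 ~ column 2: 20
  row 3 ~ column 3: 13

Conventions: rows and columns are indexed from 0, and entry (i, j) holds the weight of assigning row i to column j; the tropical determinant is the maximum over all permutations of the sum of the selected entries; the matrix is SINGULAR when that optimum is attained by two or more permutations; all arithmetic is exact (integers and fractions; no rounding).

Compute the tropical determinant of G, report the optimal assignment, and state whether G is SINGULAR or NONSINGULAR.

σ = (0, 1, 2, 3): 24 + 14 + 7 + 13 = 58
σ = (0, 1, 3, 2): 24 + 14 + 3 + 20 = 61
σ = (0, 2, 1, 3): 24 + 26 + 9 + 13 = 72
σ = (0, 2, 3, 1): 24 + 26 + 3 + 11 = 64
σ = (0, 3, 1, 2): 24 + (-8) + 9 + 20 = 45
σ = (0, 3, 2, 1): 24 + (-8) + 7 + 11 = 34
σ = (1, 0, 2, 3): 30 + 2 + 7 + 13 = 52
σ = (1, 0, 3, 2): 30 + 2 + 3 + 20 = 55
σ = (1, 2, 0, 3): 30 + 26 + 25 + 13 = 94
σ = (1, 2, 3, 0): 30 + 26 + 3 + (-6) = 53
σ = (1, 3, 0, 2): 30 + (-8) + 25 + 20 = 67
σ = (1, 3, 2, 0): 30 + (-8) + 7 + (-6) = 23
σ = (2, 0, 1, 3): 11 + 2 + 9 + 13 = 35
σ = (2, 0, 3, 1): 11 + 2 + 3 + 11 = 27
σ = (2, 1, 0, 3): 11 + 14 + 25 + 13 = 63
σ = (2, 1, 3, 0): 11 + 14 + 3 + (-6) = 22
σ = (2, 3, 0, 1): 11 + (-8) + 25 + 11 = 39
σ = (2, 3, 1, 0): 11 + (-8) + 9 + (-6) = 6
σ = (3, 0, 1, 2): 29 + 2 + 9 + 20 = 60
σ = (3, 0, 2, 1): 29 + 2 + 7 + 11 = 49
σ = (3, 1, 0, 2): 29 + 14 + 25 + 20 = 88
σ = (3, 1, 2, 0): 29 + 14 + 7 + (-6) = 44
σ = (3, 2, 0, 1): 29 + 26 + 25 + 11 = 91
σ = (3, 2, 1, 0): 29 + 26 + 9 + (-6) = 58
Optimal value attained by: σ = (1, 2, 0, 3).
Answer: det⊕(G) = 94; verdict: NONSINGULAR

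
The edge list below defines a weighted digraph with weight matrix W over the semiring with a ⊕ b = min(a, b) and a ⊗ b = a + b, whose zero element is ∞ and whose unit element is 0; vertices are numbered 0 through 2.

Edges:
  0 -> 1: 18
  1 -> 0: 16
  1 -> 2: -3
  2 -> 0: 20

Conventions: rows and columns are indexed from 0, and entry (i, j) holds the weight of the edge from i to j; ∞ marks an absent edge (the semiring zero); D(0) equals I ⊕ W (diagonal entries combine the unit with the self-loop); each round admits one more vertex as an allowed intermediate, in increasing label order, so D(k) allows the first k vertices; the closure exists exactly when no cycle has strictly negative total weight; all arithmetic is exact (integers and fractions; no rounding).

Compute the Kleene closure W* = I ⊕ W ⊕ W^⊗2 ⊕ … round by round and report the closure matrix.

D(0):
  [0, 18, ∞]
  [16, 0, -3]
  [20, ∞, 0]
D(1):
  [0, 18, ∞]
  [16, 0, -3]
  [20, 38, 0]
D(2):
  [0, 18, 15]
  [16, 0, -3]
  [20, 38, 0]
D(3):
  [0, 18, 15]
  [16, 0, -3]
  [20, 38, 0]
Answer: W* = [[0, 18, 15], [16, 0, -3], [20, 38, 0]]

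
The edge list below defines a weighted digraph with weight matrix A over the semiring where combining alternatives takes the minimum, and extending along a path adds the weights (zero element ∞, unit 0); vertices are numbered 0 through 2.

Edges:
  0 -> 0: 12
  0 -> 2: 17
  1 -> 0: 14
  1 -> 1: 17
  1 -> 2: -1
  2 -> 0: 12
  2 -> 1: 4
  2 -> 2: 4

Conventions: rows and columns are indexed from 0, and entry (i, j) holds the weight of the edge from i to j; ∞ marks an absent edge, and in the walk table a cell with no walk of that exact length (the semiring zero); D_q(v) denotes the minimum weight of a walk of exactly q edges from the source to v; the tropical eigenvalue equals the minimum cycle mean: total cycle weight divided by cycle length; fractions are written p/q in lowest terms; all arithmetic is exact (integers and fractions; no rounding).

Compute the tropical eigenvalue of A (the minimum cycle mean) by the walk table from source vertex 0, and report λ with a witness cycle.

q=0: [0, ∞, ∞]
q=1: [12, ∞, 17]
q=2: [24, 21, 21]
q=3: [33, 25, 20]
Optimal cycle mean attained by: cycle 1->2->1, total (-1) + 4, length 2.
Answer: λ = 3/2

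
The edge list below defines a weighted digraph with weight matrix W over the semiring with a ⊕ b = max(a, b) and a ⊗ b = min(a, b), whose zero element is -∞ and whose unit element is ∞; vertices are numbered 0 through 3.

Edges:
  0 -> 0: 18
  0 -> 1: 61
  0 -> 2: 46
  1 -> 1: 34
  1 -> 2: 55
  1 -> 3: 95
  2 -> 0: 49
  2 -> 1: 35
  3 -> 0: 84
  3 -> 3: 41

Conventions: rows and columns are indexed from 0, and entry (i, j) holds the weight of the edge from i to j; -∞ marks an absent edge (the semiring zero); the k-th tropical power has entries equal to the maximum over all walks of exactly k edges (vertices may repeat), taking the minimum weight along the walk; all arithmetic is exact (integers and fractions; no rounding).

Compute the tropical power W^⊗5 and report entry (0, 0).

W^⊗2:
  [46, 35, 55, 61]
  [84, 35, 34, 41]
  [18, 49, 46, 35]
  [41, 61, 46, 41]
W^⊗3:
  [61, 46, 46, 41]
  [41, 61, 46, 41]
  [46, 35, 49, 49]
  [46, 41, 55, 61]
W^⊗4:
  [46, 61, 46, 46]
  [46, 41, 55, 61]
  [49, 46, 46, 41]
  [61, 46, 46, 41]
W^⊗5:
  [46, 46, 55, 61]
  [61, 46, 46, 41]
  [46, 49, 46, 46]
  [46, 61, 46, 46]
Key observation: the optimum is the walk 0->1->2->0->2->0, with weight 61 min 55 min 49 min 46 min 49 = 46.
Optimal value attained by: walk 0->1->2->0->2->0.
Answer: (W^⊗5)[0][0] = 46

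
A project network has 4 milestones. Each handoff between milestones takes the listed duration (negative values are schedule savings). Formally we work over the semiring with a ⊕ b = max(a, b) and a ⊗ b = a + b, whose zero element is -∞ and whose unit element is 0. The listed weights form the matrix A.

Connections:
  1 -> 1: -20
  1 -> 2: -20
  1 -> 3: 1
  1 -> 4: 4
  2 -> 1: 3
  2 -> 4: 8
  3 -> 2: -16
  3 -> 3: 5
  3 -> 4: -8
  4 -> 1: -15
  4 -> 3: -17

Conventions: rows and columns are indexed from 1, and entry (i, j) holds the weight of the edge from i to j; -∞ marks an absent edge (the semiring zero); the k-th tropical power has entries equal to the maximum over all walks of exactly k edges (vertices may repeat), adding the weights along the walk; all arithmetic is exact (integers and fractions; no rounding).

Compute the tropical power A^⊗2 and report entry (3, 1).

A^⊗2:
  [-11, -15, 6, -7]
  [-7, -17, 4, 7]
  [-13, -11, 10, -3]
  [-35, -33, -12, -11]
Key observation: the optimum is the walk 3->2->1, with weight (-16) + 3 = -13.
Optimal value attained by: walk 3->2->1.
Answer: (A^⊗2)[3][1] = -13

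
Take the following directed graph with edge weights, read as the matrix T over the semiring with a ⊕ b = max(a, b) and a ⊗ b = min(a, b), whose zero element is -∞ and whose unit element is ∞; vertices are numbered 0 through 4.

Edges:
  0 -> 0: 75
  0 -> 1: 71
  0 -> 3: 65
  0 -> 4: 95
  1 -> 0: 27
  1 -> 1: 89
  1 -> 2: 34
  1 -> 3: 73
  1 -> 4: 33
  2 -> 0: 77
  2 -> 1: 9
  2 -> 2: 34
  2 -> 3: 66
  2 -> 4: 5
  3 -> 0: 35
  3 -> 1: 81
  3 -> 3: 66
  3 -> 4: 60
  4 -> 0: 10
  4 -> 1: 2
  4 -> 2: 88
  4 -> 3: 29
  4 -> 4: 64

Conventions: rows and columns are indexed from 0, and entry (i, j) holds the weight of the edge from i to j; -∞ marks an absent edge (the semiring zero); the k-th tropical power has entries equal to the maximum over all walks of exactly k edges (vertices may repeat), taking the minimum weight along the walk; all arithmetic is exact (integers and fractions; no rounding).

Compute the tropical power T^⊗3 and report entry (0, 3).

T^⊗2:
  [75, 71, 88, 71, 75]
  [35, 89, 34, 73, 60]
  [75, 71, 34, 66, 77]
  [35, 81, 60, 73, 60]
  [77, 29, 64, 66, 64]
T^⊗3:
  [77, 71, 75, 71, 75]
  [35, 89, 60, 73, 60]
  [75, 71, 77, 71, 75]
  [60, 81, 60, 73, 60]
  [75, 71, 64, 66, 77]
Key observation: the optimum is the walk 0->0->1->3, with weight 75 min 71 min 73 = 71.
Optimal value attained by: walk 0->0->1->3.
Answer: (T^⊗3)[0][3] = 71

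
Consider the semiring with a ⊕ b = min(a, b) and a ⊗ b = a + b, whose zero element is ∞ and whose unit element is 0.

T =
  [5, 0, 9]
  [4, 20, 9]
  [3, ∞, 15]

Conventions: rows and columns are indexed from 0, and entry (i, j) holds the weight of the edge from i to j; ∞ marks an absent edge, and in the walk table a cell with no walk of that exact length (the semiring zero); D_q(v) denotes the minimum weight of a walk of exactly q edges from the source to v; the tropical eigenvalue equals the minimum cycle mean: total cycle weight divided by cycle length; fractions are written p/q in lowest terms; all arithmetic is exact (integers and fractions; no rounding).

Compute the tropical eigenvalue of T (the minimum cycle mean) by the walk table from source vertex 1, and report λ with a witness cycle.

q=0: [∞, 0, ∞]
q=1: [4, 20, 9]
q=2: [9, 4, 13]
q=3: [8, 9, 13]
Optimal cycle mean attained by: cycle 0->1->0, total 0 + 4, length 2.
Answer: λ = 2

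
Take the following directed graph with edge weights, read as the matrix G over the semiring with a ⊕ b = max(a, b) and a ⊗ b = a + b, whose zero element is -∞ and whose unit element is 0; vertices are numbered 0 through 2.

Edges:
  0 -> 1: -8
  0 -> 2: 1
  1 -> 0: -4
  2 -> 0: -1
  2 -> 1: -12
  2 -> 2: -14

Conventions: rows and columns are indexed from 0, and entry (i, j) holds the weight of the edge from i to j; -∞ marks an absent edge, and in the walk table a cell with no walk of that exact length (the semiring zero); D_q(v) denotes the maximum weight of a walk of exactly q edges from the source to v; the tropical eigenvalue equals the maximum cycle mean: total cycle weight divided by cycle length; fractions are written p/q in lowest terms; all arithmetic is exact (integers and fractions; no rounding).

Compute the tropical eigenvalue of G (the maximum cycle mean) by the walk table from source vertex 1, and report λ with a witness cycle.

q=0: [-∞, 0, -∞]
q=1: [-4, -∞, -∞]
q=2: [-∞, -12, -3]
q=3: [-4, -15, -17]
Optimal cycle mean attained by: cycle 0->2->0, total 1 + (-1), length 2.
Answer: λ = 0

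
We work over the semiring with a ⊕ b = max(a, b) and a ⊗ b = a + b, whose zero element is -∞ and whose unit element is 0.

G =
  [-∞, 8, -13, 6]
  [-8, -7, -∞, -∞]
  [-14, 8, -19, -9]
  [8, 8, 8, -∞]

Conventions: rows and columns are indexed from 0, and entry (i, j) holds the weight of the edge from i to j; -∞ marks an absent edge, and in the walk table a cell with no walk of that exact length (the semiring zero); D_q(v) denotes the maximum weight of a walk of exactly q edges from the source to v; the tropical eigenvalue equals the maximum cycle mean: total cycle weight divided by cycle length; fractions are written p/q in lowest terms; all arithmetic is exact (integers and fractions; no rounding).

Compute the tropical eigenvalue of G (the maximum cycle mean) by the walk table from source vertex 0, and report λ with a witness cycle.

q=0: [0, -∞, -∞, -∞]
q=1: [-∞, 8, -13, 6]
q=2: [14, 14, 14, -22]
q=3: [6, 22, 1, 20]
q=4: [28, 28, 28, 12]
Optimal cycle mean attained by: cycle 0->3->0, total 6 + 8, length 2.
Answer: λ = 7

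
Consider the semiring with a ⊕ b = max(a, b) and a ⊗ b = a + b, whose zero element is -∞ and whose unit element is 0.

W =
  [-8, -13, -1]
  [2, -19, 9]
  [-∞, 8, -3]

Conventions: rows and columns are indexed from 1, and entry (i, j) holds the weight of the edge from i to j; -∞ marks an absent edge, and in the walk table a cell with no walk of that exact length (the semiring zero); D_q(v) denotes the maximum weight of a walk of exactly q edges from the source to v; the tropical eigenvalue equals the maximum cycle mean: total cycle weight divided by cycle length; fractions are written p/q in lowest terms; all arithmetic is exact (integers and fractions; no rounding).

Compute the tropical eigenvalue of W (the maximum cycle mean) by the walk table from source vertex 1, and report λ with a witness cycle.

q=0: [0, -∞, -∞]
q=1: [-8, -13, -1]
q=2: [-11, 7, -4]
q=3: [9, 4, 16]
Optimal cycle mean attained by: cycle 2->3->2, total 9 + 8, length 2.
Answer: λ = 17/2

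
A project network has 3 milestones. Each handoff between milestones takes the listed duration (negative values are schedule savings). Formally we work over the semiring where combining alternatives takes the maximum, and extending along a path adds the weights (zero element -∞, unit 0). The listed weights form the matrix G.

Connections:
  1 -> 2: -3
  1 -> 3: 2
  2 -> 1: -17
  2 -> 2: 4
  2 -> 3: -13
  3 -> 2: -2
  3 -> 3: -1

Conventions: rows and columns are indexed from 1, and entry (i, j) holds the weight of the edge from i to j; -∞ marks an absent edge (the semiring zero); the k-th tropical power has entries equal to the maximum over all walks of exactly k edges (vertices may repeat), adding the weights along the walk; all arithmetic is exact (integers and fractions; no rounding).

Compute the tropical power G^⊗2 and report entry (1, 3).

G^⊗2:
  [-20, 1, 1]
  [-13, 8, -9]
  [-19, 2, -2]
Key observation: the optimum is the walk 1->3->3, with weight 2 + (-1) = 1.
Optimal value attained by: walk 1->3->3.
Answer: (G^⊗2)[1][3] = 1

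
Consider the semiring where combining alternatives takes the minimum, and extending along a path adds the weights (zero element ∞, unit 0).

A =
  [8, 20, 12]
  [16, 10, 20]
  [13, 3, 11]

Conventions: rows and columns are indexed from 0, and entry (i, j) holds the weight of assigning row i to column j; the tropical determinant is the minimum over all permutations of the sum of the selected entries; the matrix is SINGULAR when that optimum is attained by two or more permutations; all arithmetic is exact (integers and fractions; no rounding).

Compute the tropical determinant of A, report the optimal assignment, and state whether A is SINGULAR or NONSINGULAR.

σ = (0, 1, 2): 8 + 10 + 11 = 29
σ = (0, 2, 1): 8 + 20 + 3 = 31
σ = (1, 0, 2): 20 + 16 + 11 = 47
σ = (1, 2, 0): 20 + 20 + 13 = 53
σ = (2, 0, 1): 12 + 16 + 3 = 31
σ = (2, 1, 0): 12 + 10 + 13 = 35
Optimal value attained by: σ = (0, 1, 2).
Answer: det⊕(A) = 29; verdict: NONSINGULAR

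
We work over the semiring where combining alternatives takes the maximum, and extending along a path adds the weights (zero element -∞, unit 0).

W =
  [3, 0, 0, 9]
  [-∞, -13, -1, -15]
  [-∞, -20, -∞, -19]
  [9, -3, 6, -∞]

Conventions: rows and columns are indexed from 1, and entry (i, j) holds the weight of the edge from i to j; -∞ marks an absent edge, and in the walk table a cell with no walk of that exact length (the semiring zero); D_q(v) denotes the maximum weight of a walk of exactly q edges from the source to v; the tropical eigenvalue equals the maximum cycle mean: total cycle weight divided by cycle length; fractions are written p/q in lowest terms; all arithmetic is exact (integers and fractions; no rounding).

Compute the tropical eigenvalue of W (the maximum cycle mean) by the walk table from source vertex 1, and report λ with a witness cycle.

q=0: [0, -∞, -∞, -∞]
q=1: [3, 0, 0, 9]
q=2: [18, 6, 15, 12]
q=3: [21, 18, 18, 27]
q=4: [36, 24, 33, 30]
Optimal cycle mean attained by: cycle 1->4->1, total 9 + 9, length 2.
Answer: λ = 9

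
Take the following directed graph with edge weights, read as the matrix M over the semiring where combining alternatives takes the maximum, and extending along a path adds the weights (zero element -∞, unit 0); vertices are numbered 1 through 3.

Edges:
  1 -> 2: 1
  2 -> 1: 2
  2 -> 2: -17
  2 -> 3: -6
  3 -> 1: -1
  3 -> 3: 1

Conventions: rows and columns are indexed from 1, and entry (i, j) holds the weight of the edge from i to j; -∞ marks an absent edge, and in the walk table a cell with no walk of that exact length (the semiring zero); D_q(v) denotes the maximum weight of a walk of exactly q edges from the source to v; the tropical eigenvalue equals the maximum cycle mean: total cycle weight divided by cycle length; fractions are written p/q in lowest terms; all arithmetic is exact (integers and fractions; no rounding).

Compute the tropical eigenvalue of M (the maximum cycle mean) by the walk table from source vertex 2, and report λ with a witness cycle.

q=0: [-∞, 0, -∞]
q=1: [2, -17, -6]
q=2: [-7, 3, -5]
q=3: [5, -6, -3]
Optimal cycle mean attained by: cycle 1->2->1, total 1 + 2, length 2.
Answer: λ = 3/2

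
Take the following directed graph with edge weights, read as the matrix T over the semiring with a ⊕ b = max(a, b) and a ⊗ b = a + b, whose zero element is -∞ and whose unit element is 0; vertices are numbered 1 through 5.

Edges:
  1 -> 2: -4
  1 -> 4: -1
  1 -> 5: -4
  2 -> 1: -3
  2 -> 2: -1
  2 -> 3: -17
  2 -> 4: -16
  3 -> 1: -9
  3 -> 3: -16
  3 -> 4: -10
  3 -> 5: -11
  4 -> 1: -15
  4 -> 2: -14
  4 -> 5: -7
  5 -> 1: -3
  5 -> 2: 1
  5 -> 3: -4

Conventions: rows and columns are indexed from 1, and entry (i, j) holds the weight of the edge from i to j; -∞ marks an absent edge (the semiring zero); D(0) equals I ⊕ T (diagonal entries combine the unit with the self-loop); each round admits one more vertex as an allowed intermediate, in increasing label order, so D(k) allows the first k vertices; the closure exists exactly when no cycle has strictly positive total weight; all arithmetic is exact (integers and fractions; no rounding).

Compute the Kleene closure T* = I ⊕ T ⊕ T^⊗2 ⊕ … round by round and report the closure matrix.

D(0):
  [0, -4, -∞, -1, -4]
  [-3, 0, -17, -16, -∞]
  [-9, -∞, 0, -10, -11]
  [-15, -14, -∞, 0, -7]
  [-3, 1, -4, -∞, 0]
D(1):
  [0, -4, -∞, -1, -4]
  [-3, 0, -17, -4, -7]
  [-9, -13, 0, -10, -11]
  [-15, -14, -∞, 0, -7]
  [-3, 1, -4, -4, 0]
D(2):
  [0, -4, -21, -1, -4]
  [-3, 0, -17, -4, -7]
  [-9, -13, 0, -10, -11]
  [-15, -14, -31, 0, -7]
  [-2, 1, -4, -3, 0]
D(3):
  [0, -4, -21, -1, -4]
  [-3, 0, -17, -4, -7]
  [-9, -13, 0, -10, -11]
  [-15, -14, -31, 0, -7]
  [-2, 1, -4, -3, 0]
D(4):
  [0, -4, -21, -1, -4]
  [-3, 0, -17, -4, -7]
  [-9, -13, 0, -10, -11]
  [-15, -14, -31, 0, -7]
  [-2, 1, -4, -3, 0]
D(5):
  [0, -3, -8, -1, -4]
  [-3, 0, -11, -4, -7]
  [-9, -10, 0, -10, -11]
  [-9, -6, -11, 0, -7]
  [-2, 1, -4, -3, 0]
Answer: T* = [[0, -3, -8, -1, -4], [-3, 0, -11, -4, -7], [-9, -10, 0, -10, -11], [-9, -6, -11, 0, -7], [-2, 1, -4, -3, 0]]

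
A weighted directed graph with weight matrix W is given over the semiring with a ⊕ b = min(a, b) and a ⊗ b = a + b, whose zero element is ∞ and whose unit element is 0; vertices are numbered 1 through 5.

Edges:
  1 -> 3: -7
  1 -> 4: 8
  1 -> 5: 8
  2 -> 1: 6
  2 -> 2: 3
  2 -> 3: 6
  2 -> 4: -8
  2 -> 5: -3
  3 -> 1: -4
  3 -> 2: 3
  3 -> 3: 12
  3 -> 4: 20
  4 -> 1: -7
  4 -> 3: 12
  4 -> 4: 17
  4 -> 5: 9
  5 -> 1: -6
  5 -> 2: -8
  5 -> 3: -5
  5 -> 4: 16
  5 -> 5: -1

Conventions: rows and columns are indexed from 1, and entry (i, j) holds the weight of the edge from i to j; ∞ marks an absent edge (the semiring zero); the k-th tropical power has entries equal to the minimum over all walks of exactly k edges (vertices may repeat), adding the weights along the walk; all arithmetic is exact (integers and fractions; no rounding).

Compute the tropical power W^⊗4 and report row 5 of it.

W^⊗2:
  [-11, -4, 3, 13, 7]
  [-15, -11, -8, -5, -4]
  [8, 6, -11, -5, 0]
  [3, 1, -14, 1, 1]
  [-9, -9, -13, -16, -11]
W^⊗3:
  [-1, -1, -18, -12, -7]
  [-12, -12, -22, -19, -14]
  [-15, -8, -5, -2, -1]
  [-18, -11, -4, -7, -2]
  [-23, -19, -16, -17, -12]
W^⊗4:
  [-22, -15, -12, -9, -8]
  [-26, -22, -19, -20, -15]
  [-9, -9, -22, -16, -11]
  [-14, -10, -25, -19, -14]
  [-24, -20, -30, -27, -22]
Answer: row 5 of W^⊗4 = [-24, -20, -30, -27, -22]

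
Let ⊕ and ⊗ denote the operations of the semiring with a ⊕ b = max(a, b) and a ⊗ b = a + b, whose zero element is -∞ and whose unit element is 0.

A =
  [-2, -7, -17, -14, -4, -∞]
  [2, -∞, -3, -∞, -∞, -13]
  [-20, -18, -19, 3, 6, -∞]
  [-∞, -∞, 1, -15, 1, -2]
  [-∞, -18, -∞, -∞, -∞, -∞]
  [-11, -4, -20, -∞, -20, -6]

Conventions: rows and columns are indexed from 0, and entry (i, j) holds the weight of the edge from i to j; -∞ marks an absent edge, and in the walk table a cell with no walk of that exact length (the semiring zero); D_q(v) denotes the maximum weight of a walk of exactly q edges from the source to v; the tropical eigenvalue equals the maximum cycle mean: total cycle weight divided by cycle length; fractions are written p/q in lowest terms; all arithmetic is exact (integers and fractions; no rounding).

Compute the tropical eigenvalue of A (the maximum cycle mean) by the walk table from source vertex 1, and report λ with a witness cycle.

q=0: [-∞, 0, -∞, -∞, -∞, -∞]
q=1: [2, -∞, -3, -∞, -∞, -13]
q=2: [0, -5, -15, 0, 3, -19]
q=3: [-2, -7, 1, -12, 1, -2]
q=4: [-4, -6, -10, 4, 7, -8]
q=5: [-4, -11, 5, -7, 5, 2]
q=6: [-6, -2, -6, 8, 11, -4]
Optimal cycle mean attained by: cycle 2->3->2, total 3 + 1, length 2.
Answer: λ = 2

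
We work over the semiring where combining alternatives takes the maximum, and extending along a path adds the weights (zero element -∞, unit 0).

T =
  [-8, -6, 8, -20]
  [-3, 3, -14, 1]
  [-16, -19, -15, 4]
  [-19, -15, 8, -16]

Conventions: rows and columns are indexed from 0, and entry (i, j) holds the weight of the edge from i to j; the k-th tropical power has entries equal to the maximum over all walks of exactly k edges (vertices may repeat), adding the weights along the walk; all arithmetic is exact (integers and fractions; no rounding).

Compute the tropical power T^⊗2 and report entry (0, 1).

T^⊗2:
  [-8, -3, 0, 12]
  [0, 6, 9, 4]
  [-15, -11, 12, -11]
  [-8, -11, -7, 12]
Key observation: the optimum is the walk 0->1->1, with weight (-6) + 3 = -3.
Optimal value attained by: walk 0->1->1.
Answer: (T^⊗2)[0][1] = -3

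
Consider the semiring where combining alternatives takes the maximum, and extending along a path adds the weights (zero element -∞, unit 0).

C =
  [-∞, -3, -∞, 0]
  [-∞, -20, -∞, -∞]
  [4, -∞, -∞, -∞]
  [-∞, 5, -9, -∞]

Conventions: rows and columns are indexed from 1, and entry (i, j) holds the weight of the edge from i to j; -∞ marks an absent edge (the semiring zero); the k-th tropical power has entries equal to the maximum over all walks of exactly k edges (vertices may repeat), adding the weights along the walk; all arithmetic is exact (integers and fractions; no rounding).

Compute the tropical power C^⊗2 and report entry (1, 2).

C^⊗2:
  [-∞, 5, -9, -∞]
  [-∞, -40, -∞, -∞]
  [-∞, 1, -∞, 4]
  [-5, -15, -∞, -∞]
Key observation: the optimum is the walk 1->4->2, with weight 0 + 5 = 5.
Optimal value attained by: walk 1->4->2.
Answer: (C^⊗2)[1][2] = 5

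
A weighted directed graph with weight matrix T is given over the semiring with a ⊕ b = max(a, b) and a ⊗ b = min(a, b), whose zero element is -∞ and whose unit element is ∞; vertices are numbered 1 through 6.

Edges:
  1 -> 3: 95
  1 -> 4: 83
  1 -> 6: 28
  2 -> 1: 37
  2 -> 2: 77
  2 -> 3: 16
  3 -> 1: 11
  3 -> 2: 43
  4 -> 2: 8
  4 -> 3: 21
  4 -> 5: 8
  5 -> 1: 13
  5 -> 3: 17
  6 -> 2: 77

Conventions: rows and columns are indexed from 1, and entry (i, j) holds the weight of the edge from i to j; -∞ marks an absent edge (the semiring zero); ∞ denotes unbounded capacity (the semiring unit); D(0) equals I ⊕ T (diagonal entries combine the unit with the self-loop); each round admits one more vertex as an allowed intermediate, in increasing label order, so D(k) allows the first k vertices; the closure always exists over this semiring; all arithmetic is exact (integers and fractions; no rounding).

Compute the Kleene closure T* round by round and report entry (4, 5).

D(0):
  [∞, -∞, 95, 83, -∞, 28]
  [37, ∞, 16, -∞, -∞, -∞]
  [11, 43, ∞, -∞, -∞, -∞]
  [-∞, 8, 21, ∞, 8, -∞]
  [13, -∞, 17, -∞, ∞, -∞]
  [-∞, 77, -∞, -∞, -∞, ∞]
D(1):
  [∞, -∞, 95, 83, -∞, 28]
  [37, ∞, 37, 37, -∞, 28]
  [11, 43, ∞, 11, -∞, 11]
  [-∞, 8, 21, ∞, 8, -∞]
  [13, -∞, 17, 13, ∞, 13]
  [-∞, 77, -∞, -∞, -∞, ∞]
D(2):
  [∞, -∞, 95, 83, -∞, 28]
  [37, ∞, 37, 37, -∞, 28]
  [37, 43, ∞, 37, -∞, 28]
  [8, 8, 21, ∞, 8, 8]
  [13, -∞, 17, 13, ∞, 13]
  [37, 77, 37, 37, -∞, ∞]
D(3):
  [∞, 43, 95, 83, -∞, 28]
  [37, ∞, 37, 37, -∞, 28]
  [37, 43, ∞, 37, -∞, 28]
  [21, 21, 21, ∞, 8, 21]
  [17, 17, 17, 17, ∞, 17]
  [37, 77, 37, 37, -∞, ∞]
D(4):
  [∞, 43, 95, 83, 8, 28]
  [37, ∞, 37, 37, 8, 28]
  [37, 43, ∞, 37, 8, 28]
  [21, 21, 21, ∞, 8, 21]
  [17, 17, 17, 17, ∞, 17]
  [37, 77, 37, 37, 8, ∞]
D(5):
  [∞, 43, 95, 83, 8, 28]
  [37, ∞, 37, 37, 8, 28]
  [37, 43, ∞, 37, 8, 28]
  [21, 21, 21, ∞, 8, 21]
  [17, 17, 17, 17, ∞, 17]
  [37, 77, 37, 37, 8, ∞]
D(6):
  [∞, 43, 95, 83, 8, 28]
  [37, ∞, 37, 37, 8, 28]
  [37, 43, ∞, 37, 8, 28]
  [21, 21, 21, ∞, 8, 21]
  [17, 17, 17, 17, ∞, 17]
  [37, 77, 37, 37, 8, ∞]
Answer: T*[4][5] = 8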